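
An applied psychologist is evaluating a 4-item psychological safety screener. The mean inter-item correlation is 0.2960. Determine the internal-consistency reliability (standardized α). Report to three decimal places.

α = 0.627

Standardized α = k·r̄ / (1 + (k−1)·r̄) = 4 × 0.2960 / (1 + 3 × 0.2960)
  = 1.1840 / 1.8880 = 0.627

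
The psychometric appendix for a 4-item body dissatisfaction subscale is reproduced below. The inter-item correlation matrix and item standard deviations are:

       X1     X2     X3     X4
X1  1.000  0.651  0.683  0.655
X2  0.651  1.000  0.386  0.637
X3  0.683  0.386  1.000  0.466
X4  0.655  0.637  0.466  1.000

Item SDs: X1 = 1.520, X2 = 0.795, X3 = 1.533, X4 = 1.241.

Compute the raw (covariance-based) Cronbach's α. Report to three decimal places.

Σσ²ᵢ = 1.520² + 0.795² + 1.533² + 1.241² = 6.8326
Covariances σ_ij = r_ij · s_i · s_j:
  σ(X1,X2) = 0.651 × 1.520 × 0.795 = 0.7867
  σ(X1,X3) = 0.683 × 1.520 × 1.533 = 1.5915
  σ(X1,X4) = 0.655 × 1.520 × 1.241 = 1.2355
  σ(X2,X3) = 0.386 × 0.795 × 1.533 = 0.4704
  σ(X2,X4) = 0.637 × 0.795 × 1.241 = 0.6285
  σ(X3,X4) = 0.466 × 1.533 × 1.241 = 0.8865
σ²_T = Σσ²ᵢ + 2·Σσ_ij = 6.8326 + 2 × 5.5991 = 18.0308
α = (4/3)·(1 − 6.8326/18.0308) = 0.828

Cronbach's α = 0.828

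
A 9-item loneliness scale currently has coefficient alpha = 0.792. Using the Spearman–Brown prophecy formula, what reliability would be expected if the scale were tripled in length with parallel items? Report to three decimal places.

Length factor m = 3
α' = m·α / (1 + (m−1)·α)
   = 3 × 0.792 / (1 + (3 − 1) × 0.792)
   = 2.3760 / 2.5840 = 0.920

predicted reliability = 0.920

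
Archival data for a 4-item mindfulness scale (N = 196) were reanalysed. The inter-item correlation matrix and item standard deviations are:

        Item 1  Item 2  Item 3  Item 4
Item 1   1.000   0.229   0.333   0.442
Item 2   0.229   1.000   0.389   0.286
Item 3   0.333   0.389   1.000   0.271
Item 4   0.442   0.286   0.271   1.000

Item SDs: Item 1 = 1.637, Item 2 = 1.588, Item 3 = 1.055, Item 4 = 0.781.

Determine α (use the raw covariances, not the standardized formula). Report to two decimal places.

α = 0.62

Σσ²ᵢ = 1.637² + 1.588² + 1.055² + 0.781² = 6.9245
Covariances σ_ij = r_ij · s_i · s_j:
  σ(Item 1,Item 2) = 0.229 × 1.637 × 1.588 = 0.5953
  σ(Item 1,Item 3) = 0.333 × 1.637 × 1.055 = 0.5751
  σ(Item 1,Item 4) = 0.442 × 1.637 × 0.781 = 0.5651
  σ(Item 2,Item 3) = 0.389 × 1.588 × 1.055 = 0.6517
  σ(Item 2,Item 4) = 0.286 × 1.588 × 0.781 = 0.3547
  σ(Item 3,Item 4) = 0.271 × 1.055 × 0.781 = 0.2233
σ²_T = Σσ²ᵢ + 2·Σσ_ij = 6.9245 + 2 × 2.9652 = 12.8549
α = (4/3)·(1 − 6.9245/12.8549) = 0.62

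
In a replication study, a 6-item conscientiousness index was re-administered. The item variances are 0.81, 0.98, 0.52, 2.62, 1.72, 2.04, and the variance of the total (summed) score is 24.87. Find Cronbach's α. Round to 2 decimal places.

Σσ²ᵢ = 0.81 + 0.98 + 0.52 + 2.62 + 1.72 + 2.04 = 8.69
α = (k/(k−1))·(1 − Σσ²ᵢ/σ²_total) = (6/5)·(1 − 8.69/24.87) = 0.78

Cronbach's α = 0.78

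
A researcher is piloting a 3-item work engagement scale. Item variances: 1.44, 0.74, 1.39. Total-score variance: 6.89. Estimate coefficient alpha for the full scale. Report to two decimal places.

coefficient alpha = 0.72

sum of item variances = 1.44 + 0.74 + 1.39 = 3.57
α = (k/(k−1))·(1 − sum of item variances/σ²_total) = (3/2)·(1 − 3.57/6.89) = 0.72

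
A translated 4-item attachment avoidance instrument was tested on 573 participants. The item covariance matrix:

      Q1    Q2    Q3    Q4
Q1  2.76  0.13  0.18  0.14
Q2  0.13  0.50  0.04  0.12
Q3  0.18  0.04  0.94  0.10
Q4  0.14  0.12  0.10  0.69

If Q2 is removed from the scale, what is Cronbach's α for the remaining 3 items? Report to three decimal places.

Cronbach's α = 0.241

Remaining items: Q1, Q3, Q4 (k = 3).
Σσᵢ² = 2.76 + 0.94 + 0.69 = 4.39
Var(T) = 4.39 + 2 × 0.42 = 5.23
α (item deleted) = (3/2)·(1 − 4.39/5.23) = 0.241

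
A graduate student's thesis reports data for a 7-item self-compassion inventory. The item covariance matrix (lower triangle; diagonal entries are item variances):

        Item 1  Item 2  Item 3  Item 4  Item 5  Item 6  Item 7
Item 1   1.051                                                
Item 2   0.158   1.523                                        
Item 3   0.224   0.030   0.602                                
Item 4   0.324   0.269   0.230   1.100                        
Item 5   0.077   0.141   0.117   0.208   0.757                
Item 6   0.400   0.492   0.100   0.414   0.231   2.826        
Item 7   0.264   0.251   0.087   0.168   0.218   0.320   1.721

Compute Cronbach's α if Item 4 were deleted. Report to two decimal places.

Remaining items: Item 1, Item 2, Item 3, Item 5, Item 6, Item 7 (k = 6).
Σσᵢ² = 1.051 + 1.523 + 0.602 + 0.757 + 2.826 + 1.721 = 8.480
Var(T) = 8.480 + 2 × 3.110 = 14.700
α (item deleted) = (6/5)·(1 − 8.480/14.700) = 0.51

α = 0.51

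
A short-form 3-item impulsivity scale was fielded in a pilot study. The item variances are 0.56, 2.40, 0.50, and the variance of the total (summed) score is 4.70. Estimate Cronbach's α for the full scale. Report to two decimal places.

sum of item variances = 0.56 + 2.40 + 0.50 = 3.46
α = (k/(k−1))·(1 − sum of item variances/σ²_T) = (3/2)·(1 − 3.46/4.70) = 0.40

Cronbach's α = 0.40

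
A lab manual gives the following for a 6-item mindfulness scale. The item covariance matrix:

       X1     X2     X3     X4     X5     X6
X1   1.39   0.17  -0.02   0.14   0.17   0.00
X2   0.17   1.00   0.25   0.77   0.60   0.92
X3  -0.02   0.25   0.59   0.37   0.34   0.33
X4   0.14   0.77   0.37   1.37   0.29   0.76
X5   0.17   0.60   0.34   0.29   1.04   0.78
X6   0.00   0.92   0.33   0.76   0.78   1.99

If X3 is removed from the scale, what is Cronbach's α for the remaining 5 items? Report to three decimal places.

α = 0.719

Remaining items: X1, X2, X4, X5, X6 (k = 5).
ΣVar(i) = 1.39 + 1.00 + 1.37 + 1.04 + 1.99 = 6.79
σ²_total = 6.79 + 2 × 4.60 = 15.99
α (item deleted) = (5/4)·(1 − 6.79/15.99) = 0.719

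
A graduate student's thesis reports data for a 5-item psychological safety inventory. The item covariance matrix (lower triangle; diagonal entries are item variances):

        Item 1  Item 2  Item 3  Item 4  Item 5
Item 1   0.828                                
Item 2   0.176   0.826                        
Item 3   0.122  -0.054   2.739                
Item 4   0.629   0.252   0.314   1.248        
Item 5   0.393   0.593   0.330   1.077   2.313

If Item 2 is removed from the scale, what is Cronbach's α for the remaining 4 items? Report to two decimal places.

α = 0.59

Remaining items: Item 1, Item 3, Item 4, Item 5 (k = 4).
Σσ²ᵢ = 0.828 + 2.739 + 1.248 + 2.313 = 7.128
σ²_T = 7.128 + 2 × 2.865 = 12.858
α (item deleted) = (4/3)·(1 − 7.128/12.858) = 0.59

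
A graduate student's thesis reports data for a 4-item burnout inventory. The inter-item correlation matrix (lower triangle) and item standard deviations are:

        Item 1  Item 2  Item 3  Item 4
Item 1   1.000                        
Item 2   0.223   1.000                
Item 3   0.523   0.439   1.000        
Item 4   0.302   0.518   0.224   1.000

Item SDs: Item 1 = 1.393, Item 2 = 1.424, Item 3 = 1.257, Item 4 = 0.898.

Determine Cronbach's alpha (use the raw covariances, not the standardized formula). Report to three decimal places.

Σσ²ᵢ = 1.393² + 1.424² + 1.257² + 0.898² = 6.3547
Covariances σ_ij = r_ij · s_i · s_j:
  σ(Item 1,Item 2) = 0.223 × 1.393 × 1.424 = 0.4423
  σ(Item 1,Item 3) = 0.523 × 1.393 × 1.257 = 0.9158
  σ(Item 1,Item 4) = 0.302 × 1.393 × 0.898 = 0.3778
  σ(Item 2,Item 3) = 0.439 × 1.424 × 1.257 = 0.7858
  σ(Item 2,Item 4) = 0.518 × 1.424 × 0.898 = 0.6624
  σ(Item 3,Item 4) = 0.224 × 1.257 × 0.898 = 0.2528
σ²_T = Σσ²ᵢ + 2·Σσ_ij = 6.3547 + 2 × 3.4369 = 13.2285
α = (4/3)·(1 − 6.3547/13.2285) = 0.693

Cronbach's alpha = 0.693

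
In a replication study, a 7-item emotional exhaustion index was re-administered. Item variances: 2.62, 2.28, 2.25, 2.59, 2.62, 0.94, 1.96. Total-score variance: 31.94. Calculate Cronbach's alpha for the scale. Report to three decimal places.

Cronbach's alpha = 0.609

sum of item variances = 2.62 + 2.28 + 2.25 + 2.59 + 2.62 + 0.94 + 1.96 = 15.26
α = (k/(k−1))·(1 − sum of item variances/σ²_total) = (7/6)·(1 − 15.26/31.94) = 0.609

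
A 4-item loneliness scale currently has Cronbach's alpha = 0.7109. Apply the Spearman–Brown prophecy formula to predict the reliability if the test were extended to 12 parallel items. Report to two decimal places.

predicted reliability = 0.88

Length factor m = 12/4 = 3.0000
α' = m·α / (1 + (m−1)·α)
   = 12/4 × 0.7109 / (1 + (12/4 − 1) × 0.7109)
   = 2.1327 / 2.4218 = 0.88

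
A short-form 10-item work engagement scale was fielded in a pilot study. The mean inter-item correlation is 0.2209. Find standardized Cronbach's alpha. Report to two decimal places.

standardized Cronbach's alpha = 0.74

Standardized α = k·r̄ / (1 + (k−1)·r̄) = 10 × 0.2209 / (1 + 9 × 0.2209)
  = 2.2090 / 2.9881 = 0.74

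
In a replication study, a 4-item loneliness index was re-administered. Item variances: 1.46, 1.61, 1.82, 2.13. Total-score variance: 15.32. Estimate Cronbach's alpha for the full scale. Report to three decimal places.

Σσ²ᵢ = 1.46 + 1.61 + 1.82 + 2.13 = 7.02
α = (k/(k−1))·(1 − Σσ²ᵢ/σ²_total) = (4/3)·(1 − 7.02/15.32) = 0.722

Cronbach's alpha = 0.722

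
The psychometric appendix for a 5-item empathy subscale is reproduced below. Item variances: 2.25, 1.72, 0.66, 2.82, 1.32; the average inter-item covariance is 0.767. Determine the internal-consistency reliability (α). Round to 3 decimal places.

sum of item variances = 2.25 + 1.72 + 0.66 + 2.82 + 1.32 = 8.77
Sum of the 10 distinct covariances = 10 × 0.767 = 7.670
σ²_T = sum of item variances + 2·Σcov = 8.77 + 2 × 7.670 = 24.110
α = (5/4)·(1 − 8.77/24.110) = 0.795

α = 0.795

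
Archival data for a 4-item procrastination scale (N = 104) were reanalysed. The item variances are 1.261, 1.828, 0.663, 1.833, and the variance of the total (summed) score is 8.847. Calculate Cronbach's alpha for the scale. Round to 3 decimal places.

Σσᵢ² = 1.261 + 1.828 + 0.663 + 1.833 = 5.585
α = (k/(k−1))·(1 − Σσᵢ²/σ²_T) = (4/3)·(1 − 5.585/8.847) = 0.492

α = 0.492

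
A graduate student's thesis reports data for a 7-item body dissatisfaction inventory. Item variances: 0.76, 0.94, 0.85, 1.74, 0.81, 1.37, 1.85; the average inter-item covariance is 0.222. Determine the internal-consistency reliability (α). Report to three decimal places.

α = 0.617

Σσ²ᵢ = 0.76 + 0.94 + 0.85 + 1.74 + 0.81 + 1.37 + 1.85 = 8.32
Sum of the 21 distinct covariances = 21 × 0.222 = 4.662
σ²_T = Σσ²ᵢ + 2·Σcov = 8.32 + 2 × 4.662 = 17.644
α = (7/6)·(1 − 8.32/17.644) = 0.617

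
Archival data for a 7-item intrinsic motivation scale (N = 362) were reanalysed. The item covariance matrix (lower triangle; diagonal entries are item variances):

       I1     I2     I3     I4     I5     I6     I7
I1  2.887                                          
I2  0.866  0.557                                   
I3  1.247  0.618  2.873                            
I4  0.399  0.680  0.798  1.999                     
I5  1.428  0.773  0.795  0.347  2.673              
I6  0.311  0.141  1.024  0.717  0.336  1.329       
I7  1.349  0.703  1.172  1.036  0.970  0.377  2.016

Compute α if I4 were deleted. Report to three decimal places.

Remaining items: I1, I2, I3, I5, I6, I7 (k = 6).
sum of item variances = 2.887 + 0.557 + 2.873 + 2.673 + 1.329 + 2.016 = 12.335
σ²_total = 12.335 + 2 × 12.110 = 36.555
α (item deleted) = (6/5)·(1 − 12.335/36.555) = 0.795

α = 0.795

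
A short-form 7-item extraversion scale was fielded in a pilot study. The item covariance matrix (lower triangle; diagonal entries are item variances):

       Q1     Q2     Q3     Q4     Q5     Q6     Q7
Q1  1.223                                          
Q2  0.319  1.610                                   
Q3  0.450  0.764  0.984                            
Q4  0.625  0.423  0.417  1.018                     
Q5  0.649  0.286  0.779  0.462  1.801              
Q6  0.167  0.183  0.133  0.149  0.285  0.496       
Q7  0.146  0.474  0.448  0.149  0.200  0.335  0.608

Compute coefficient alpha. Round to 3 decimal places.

α = 0.781

Σσ²ᵢ = 1.223 + 1.610 + 0.984 + 1.018 + 1.801 + 0.496 + 0.608 = 7.740
Σ_{i<j} σ_ij = 7.843
total variance = 7.740 + 2 × 7.843 = 23.426
α = (k/(k−1))·(1 − Σσ²ᵢ/total variance) = (7/6)·(1 − 7.740/23.426) = 0.781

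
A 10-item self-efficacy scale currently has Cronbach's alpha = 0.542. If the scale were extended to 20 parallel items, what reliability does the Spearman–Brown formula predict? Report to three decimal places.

Length factor m = 20/10 = 2.0000
α' = m·α / (1 + (m−1)·α)
   = 20/10 × 0.542 / (1 + (20/10 − 1) × 0.542)
   = 1.0840 / 1.5420 = 0.703

predicted reliability = 0.703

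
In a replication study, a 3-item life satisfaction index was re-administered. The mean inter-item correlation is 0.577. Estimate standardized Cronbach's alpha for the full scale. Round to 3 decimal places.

Standardized α = k·r̄ / (1 + (k−1)·r̄) = 3 × 0.577 / (1 + 2 × 0.577)
  = 1.7310 / 2.1540 = 0.804

α = 0.804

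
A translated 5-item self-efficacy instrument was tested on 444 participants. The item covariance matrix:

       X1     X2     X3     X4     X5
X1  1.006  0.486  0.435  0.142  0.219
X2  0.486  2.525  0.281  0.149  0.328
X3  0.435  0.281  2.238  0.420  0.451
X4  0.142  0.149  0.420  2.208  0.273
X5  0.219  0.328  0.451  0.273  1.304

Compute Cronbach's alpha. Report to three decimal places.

sum of item variances = 1.006 + 2.525 + 2.238 + 2.208 + 1.304 = 9.281
Σ_{i<j} σ_ij = 3.184
σ²_total = 9.281 + 2 × 3.184 = 15.649
α = (k/(k−1))·(1 − sum of item variances/σ²_total) = (5/4)·(1 − 9.281/15.649) = 0.509

Cronbach's alpha = 0.509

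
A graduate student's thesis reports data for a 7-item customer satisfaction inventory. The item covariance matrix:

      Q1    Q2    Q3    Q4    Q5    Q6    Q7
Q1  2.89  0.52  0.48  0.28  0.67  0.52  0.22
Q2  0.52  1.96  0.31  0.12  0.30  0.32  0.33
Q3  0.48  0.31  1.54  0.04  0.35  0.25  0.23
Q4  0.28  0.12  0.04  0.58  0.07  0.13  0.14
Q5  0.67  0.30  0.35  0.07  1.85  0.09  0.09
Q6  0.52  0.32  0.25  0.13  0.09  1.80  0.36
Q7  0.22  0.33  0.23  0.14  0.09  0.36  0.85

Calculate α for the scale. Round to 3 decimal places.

α = 0.588

sum of item variances = 2.89 + 1.96 + 1.54 + 0.58 + 1.85 + 1.80 + 0.85 = 11.47
Sum of the distinct covariances = 5.82
σ²_T = 11.47 + 2 × 5.82 = 23.11
α = (k/(k−1))·(1 − sum of item variances/σ²_T) = (7/6)·(1 − 11.47/23.11) = 0.588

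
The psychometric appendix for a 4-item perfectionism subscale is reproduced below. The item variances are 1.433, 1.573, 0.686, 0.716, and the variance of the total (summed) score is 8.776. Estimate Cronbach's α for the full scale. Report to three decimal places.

α = 0.664

Σσ²ᵢ = 1.433 + 1.573 + 0.686 + 0.716 = 4.408
α = (k/(k−1))·(1 − Σσ²ᵢ/Var(T)) = (4/3)·(1 − 4.408/8.776) = 0.664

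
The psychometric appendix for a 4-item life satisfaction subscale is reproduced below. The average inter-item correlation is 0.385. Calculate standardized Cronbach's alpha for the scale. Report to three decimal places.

Standardized α = k·r̄ / (1 + (k−1)·r̄) = 4 × 0.385 / (1 + 3 × 0.385)
  = 1.5400 / 2.1550 = 0.715

α = 0.715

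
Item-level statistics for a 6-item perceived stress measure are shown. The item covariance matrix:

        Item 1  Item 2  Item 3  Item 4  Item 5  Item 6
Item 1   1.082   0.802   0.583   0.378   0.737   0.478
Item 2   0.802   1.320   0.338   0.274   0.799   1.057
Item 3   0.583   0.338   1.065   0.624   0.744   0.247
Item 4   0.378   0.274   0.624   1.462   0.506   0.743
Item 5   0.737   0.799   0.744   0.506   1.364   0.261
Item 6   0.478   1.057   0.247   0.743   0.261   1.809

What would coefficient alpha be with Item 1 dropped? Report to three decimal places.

Remaining items: Item 2, Item 3, Item 4, Item 5, Item 6 (k = 5).
sum of item variances = 1.320 + 1.065 + 1.462 + 1.364 + 1.809 = 7.020
Var(T) = 7.020 + 2 × 5.593 = 18.206
α (item deleted) = (5/4)·(1 − 7.020/18.206) = 0.768

α = 0.768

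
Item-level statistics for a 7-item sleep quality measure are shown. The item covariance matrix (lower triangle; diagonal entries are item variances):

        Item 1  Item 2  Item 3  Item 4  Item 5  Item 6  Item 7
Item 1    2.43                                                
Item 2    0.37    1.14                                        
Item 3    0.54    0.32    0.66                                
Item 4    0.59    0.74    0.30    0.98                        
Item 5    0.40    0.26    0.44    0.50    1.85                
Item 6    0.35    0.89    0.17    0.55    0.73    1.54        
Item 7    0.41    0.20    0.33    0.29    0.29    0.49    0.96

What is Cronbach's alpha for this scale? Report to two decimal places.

Cronbach's alpha = 0.77

Σσ²ᵢ = 2.43 + 1.14 + 0.66 + 0.98 + 1.85 + 1.54 + 0.96 = 9.56
Sum of the distinct covariances = 9.16
Var(T) = 9.56 + 2 × 9.16 = 27.88
α = (k/(k−1))·(1 − Σσ²ᵢ/Var(T)) = (7/6)·(1 − 9.56/27.88) = 0.77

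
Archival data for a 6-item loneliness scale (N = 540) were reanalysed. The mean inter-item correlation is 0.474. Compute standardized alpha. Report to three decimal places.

α = 0.844

Standardized α = k·r̄ / (1 + (k−1)·r̄) = 6 × 0.474 / (1 + 5 × 0.474)
  = 2.8440 / 3.3700 = 0.844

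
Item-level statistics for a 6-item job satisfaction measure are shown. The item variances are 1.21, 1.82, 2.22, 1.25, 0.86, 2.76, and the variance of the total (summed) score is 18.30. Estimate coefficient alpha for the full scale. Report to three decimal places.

sum of item variances = 1.21 + 1.82 + 2.22 + 1.25 + 0.86 + 2.76 = 10.12
α = (k/(k−1))·(1 − sum of item variances/σ²_total) = (6/5)·(1 − 10.12/18.30) = 0.536

α = 0.536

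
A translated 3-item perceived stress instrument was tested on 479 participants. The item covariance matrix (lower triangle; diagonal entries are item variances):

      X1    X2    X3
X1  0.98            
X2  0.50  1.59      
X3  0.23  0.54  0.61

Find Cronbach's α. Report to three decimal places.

α = 0.666

sum of item variances = 0.98 + 1.59 + 0.61 = 3.18
Σ_{i<j} σ_ij = 1.27
total variance = 3.18 + 2 × 1.27 = 5.72
α = (k/(k−1))·(1 − sum of item variances/total variance) = (3/2)·(1 − 3.18/5.72) = 0.666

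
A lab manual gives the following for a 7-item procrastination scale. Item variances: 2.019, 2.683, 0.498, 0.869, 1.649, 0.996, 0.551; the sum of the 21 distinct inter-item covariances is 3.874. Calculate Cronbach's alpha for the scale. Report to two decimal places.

α = 0.53

ΣVar(i) = 2.019 + 2.683 + 0.498 + 0.869 + 1.649 + 0.996 + 0.551 = 9.265
Sum of distinct covariances = 3.874
σ²_T = ΣVar(i) + 2·Σcov = 9.265 + 2 × 3.874 = 17.013
α = (7/6)·(1 − 9.265/17.013) = 0.53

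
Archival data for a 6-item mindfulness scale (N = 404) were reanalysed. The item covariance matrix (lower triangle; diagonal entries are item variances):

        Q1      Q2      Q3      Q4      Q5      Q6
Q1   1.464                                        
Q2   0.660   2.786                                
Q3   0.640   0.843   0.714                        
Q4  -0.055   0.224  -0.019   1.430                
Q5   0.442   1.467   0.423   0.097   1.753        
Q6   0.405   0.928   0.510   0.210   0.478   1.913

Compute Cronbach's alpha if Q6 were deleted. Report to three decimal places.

Remaining items: Q1, Q2, Q3, Q4, Q5 (k = 5).
Σσ²ᵢ = 1.464 + 2.786 + 0.714 + 1.430 + 1.753 = 8.147
σ²_T = 8.147 + 2 × 4.722 = 17.591
α (item deleted) = (5/4)·(1 − 8.147/17.591) = 0.671

Cronbach's alpha = 0.671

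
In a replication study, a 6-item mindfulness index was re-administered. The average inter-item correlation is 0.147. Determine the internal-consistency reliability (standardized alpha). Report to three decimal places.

Standardized α = k·r̄ / (1 + (k−1)·r̄) = 6 × 0.147 / (1 + 5 × 0.147)
  = 0.8820 / 1.7350 = 0.508

α = 0.508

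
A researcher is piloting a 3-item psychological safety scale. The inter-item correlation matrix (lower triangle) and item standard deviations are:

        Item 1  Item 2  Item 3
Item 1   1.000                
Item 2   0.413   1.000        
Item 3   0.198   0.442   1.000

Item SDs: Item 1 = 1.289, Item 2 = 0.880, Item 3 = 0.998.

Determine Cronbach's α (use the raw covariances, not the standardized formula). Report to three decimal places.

α = 0.590

Σσ²ᵢ = 1.289² + 0.880² + 0.998² = 3.4319
Covariances σ_ij = r_ij · s_i · s_j:
  σ(Item 1,Item 2) = 0.413 × 1.289 × 0.880 = 0.4685
  σ(Item 1,Item 3) = 0.198 × 1.289 × 0.998 = 0.2547
  σ(Item 2,Item 3) = 0.442 × 0.880 × 0.998 = 0.3882
σ²_T = Σσ²ᵢ + 2·Σσ_ij = 3.4319 + 2 × 1.1114 = 5.6547
α = (3/2)·(1 − 3.4319/5.6547) = 0.590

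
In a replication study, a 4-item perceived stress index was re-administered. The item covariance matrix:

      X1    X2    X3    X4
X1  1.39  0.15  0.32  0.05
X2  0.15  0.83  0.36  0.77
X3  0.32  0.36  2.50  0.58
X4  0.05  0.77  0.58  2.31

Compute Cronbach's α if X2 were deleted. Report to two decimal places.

Remaining items: X1, X3, X4 (k = 3).
sum of item variances = 1.39 + 2.50 + 2.31 = 6.20
σ²_total = 6.20 + 2 × 0.95 = 8.10
α (item deleted) = (3/2)·(1 − 6.20/8.10) = 0.35

α = 0.35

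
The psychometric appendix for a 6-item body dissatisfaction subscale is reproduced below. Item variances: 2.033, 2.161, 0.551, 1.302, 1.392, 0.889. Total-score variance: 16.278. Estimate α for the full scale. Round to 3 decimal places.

α = 0.586

sum of item variances = 2.033 + 2.161 + 0.551 + 1.302 + 1.392 + 0.889 = 8.328
α = (k/(k−1))·(1 − sum of item variances/σ²_T) = (6/5)·(1 − 8.328/16.278) = 0.586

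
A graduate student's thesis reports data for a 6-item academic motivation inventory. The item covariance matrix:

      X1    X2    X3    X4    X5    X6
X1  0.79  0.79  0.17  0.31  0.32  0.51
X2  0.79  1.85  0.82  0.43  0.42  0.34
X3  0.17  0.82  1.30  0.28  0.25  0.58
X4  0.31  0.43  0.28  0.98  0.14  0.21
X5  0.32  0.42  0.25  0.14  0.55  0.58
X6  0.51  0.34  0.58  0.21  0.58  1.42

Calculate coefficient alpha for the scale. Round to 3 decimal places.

α = 0.769

Σσᵢ² = 0.79 + 1.85 + 1.30 + 0.98 + 0.55 + 1.42 = 6.89
Σ_{i<j} σ_ij = 6.15
σ²_total = 6.89 + 2 × 6.15 = 19.19
α = (k/(k−1))·(1 − Σσᵢ²/σ²_total) = (6/5)·(1 − 6.89/19.19) = 0.769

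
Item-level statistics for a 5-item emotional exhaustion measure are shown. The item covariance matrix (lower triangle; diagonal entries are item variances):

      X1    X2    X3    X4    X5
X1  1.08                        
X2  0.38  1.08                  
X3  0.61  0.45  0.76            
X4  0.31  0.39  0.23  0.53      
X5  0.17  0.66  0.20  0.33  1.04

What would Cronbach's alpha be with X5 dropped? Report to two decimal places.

α = 0.77

Remaining items: X1, X2, X3, X4 (k = 4).
Σσᵢ² = 1.08 + 1.08 + 0.76 + 0.53 = 3.45
Var(T) = 3.45 + 2 × 2.37 = 8.19
α (item deleted) = (4/3)·(1 − 3.45/8.19) = 0.77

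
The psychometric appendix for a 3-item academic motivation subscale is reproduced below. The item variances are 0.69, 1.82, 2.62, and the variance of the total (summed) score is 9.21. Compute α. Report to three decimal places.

Σσ²ᵢ = 0.69 + 1.82 + 2.62 = 5.13
α = (k/(k−1))·(1 − Σσ²ᵢ/total variance) = (3/2)·(1 − 5.13/9.21) = 0.664

α = 0.664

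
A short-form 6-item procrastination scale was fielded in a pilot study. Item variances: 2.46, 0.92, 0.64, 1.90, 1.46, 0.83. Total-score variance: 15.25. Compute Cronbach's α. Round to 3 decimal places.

Cronbach's α = 0.554

Σσᵢ² = 2.46 + 0.92 + 0.64 + 1.90 + 1.46 + 0.83 = 8.21
α = (k/(k−1))·(1 − Σσᵢ²/Var(T)) = (6/5)·(1 − 8.21/15.25) = 0.554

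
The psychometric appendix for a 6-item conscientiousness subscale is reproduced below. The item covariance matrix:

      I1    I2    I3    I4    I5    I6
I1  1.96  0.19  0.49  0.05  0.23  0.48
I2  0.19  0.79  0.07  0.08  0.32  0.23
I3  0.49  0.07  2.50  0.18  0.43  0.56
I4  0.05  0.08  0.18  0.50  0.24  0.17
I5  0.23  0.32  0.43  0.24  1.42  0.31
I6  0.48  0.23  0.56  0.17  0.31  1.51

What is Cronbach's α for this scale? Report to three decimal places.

α = 0.578

Σσ²ᵢ = 1.96 + 0.79 + 2.50 + 0.50 + 1.42 + 1.51 = 8.68
Sum of the distinct covariances = 4.03
Var(T) = 8.68 + 2 × 4.03 = 16.74
α = (k/(k−1))·(1 − Σσ²ᵢ/Var(T)) = (6/5)·(1 − 8.68/16.74) = 0.578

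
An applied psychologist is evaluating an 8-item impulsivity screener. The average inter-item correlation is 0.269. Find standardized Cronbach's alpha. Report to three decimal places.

Standardized α = k·r̄ / (1 + (k−1)·r̄) = 8 × 0.269 / (1 + 7 × 0.269)
  = 2.1520 / 2.8830 = 0.746

α = 0.746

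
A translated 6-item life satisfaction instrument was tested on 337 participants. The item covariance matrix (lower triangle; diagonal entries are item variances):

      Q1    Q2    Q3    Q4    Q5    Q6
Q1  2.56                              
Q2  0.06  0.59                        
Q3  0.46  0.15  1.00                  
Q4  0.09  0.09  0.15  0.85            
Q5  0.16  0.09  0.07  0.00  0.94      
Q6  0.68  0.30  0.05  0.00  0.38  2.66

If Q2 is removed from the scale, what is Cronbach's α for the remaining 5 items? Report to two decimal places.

Remaining items: Q1, Q3, Q4, Q5, Q6 (k = 5).
sum of item variances = 2.56 + 1.00 + 0.85 + 0.94 + 2.66 = 8.01
σ²_total = 8.01 + 2 × 2.04 = 12.09
α (item deleted) = (5/4)·(1 − 8.01/12.09) = 0.42

α = 0.42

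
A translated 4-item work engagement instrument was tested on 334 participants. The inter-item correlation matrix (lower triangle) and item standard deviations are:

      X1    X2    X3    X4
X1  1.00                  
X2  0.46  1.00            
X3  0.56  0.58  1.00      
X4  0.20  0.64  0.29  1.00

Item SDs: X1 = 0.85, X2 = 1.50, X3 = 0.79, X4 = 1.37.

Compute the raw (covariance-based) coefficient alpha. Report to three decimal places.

α = 0.749

Σσ²ᵢ = 0.85² + 1.50² + 0.79² + 1.37² = 5.4735
Covariances σ_ij = r_ij · s_i · s_j:
  σ(X1,X2) = 0.46 × 0.85 × 1.50 = 0.5865
  σ(X1,X3) = 0.56 × 0.85 × 0.79 = 0.3760
  σ(X1,X4) = 0.20 × 0.85 × 1.37 = 0.2329
  σ(X2,X3) = 0.58 × 1.50 × 0.79 = 0.6873
  σ(X2,X4) = 0.64 × 1.50 × 1.37 = 1.3152
  σ(X3,X4) = 0.29 × 0.79 × 1.37 = 0.3139
σ²_T = Σσ²ᵢ + 2·Σσ_ij = 5.4735 + 2 × 3.5118 = 12.4971
α = (4/3)·(1 − 5.4735/12.4971) = 0.749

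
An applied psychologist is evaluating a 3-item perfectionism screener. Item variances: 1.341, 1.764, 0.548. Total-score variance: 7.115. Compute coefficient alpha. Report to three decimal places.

coefficient alpha = 0.730

Σσᵢ² = 1.341 + 1.764 + 0.548 = 3.653
α = (k/(k−1))·(1 − Σσᵢ²/total variance) = (3/2)·(1 − 3.653/7.115) = 0.730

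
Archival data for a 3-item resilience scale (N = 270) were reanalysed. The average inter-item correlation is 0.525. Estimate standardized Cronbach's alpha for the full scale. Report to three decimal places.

standardized Cronbach's alpha = 0.768

Standardized α = k·r̄ / (1 + (k−1)·r̄) = 3 × 0.525 / (1 + 2 × 0.525)
  = 1.5750 / 2.0500 = 0.768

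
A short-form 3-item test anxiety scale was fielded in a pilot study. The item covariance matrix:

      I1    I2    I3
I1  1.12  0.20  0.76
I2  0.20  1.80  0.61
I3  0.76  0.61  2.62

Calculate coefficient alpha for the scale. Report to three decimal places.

Σσ²ᵢ = 1.12 + 1.80 + 2.62 = 5.54
Σ_{i<j} σ_ij = 1.57
Var(T) = 5.54 + 2 × 1.57 = 8.68
α = (k/(k−1))·(1 − Σσ²ᵢ/Var(T)) = (3/2)·(1 − 5.54/8.68) = 0.543

α = 0.543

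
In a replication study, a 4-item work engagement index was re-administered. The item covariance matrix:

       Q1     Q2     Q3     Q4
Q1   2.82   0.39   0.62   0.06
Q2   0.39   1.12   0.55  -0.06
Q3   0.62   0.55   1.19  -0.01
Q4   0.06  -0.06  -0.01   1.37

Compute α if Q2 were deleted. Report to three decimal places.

Remaining items: Q1, Q3, Q4 (k = 3).
Σσ²ᵢ = 2.82 + 1.19 + 1.37 = 5.38
σ²_T = 5.38 + 2 × 0.67 = 6.72
α (item deleted) = (3/2)·(1 − 5.38/6.72) = 0.299

α = 0.299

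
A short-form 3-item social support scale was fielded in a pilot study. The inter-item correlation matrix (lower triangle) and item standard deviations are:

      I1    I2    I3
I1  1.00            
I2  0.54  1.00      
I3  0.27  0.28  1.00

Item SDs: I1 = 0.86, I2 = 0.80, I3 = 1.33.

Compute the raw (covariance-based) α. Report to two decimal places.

Σσ²ᵢ = 0.86² + 0.80² + 1.33² = 3.1485
Covariances σ_ij = r_ij · s_i · s_j:
  σ(I1,I2) = 0.54 × 0.86 × 0.80 = 0.3715
  σ(I1,I3) = 0.27 × 0.86 × 1.33 = 0.3088
  σ(I2,I3) = 0.28 × 0.80 × 1.33 = 0.2979
σ²_T = Σσ²ᵢ + 2·Σσ_ij = 3.1485 + 2 × 0.9782 = 5.1049
α = (3/2)·(1 − 3.1485/5.1049) = 0.57

α = 0.57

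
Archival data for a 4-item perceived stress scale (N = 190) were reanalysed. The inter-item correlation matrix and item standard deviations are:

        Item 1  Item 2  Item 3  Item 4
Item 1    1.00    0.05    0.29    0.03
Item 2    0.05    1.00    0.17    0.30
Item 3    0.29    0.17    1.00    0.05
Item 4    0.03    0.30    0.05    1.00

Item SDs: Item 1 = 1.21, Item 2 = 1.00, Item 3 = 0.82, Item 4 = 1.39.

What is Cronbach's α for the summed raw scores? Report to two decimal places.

Σσ²ᵢ = 1.21² + 1.00² + 0.82² + 1.39² = 5.0686
Covariances σ_ij = r_ij · s_i · s_j:
  σ(Item 1,Item 2) = 0.05 × 1.21 × 1.00 = 0.0605
  σ(Item 1,Item 3) = 0.29 × 1.21 × 0.82 = 0.2877
  σ(Item 1,Item 4) = 0.03 × 1.21 × 1.39 = 0.0505
  σ(Item 2,Item 3) = 0.17 × 1.00 × 0.82 = 0.1394
  σ(Item 2,Item 4) = 0.30 × 1.00 × 1.39 = 0.4170
  σ(Item 3,Item 4) = 0.05 × 0.82 × 1.39 = 0.0570
σ²_T = Σσ²ᵢ + 2·Σσ_ij = 5.0686 + 2 × 1.0121 = 7.0928
α = (4/3)·(1 − 5.0686/7.0928) = 0.38

α = 0.38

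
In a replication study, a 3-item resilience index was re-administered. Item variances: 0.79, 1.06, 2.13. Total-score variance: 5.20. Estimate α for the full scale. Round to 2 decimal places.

sum of item variances = 0.79 + 1.06 + 2.13 = 3.98
α = (k/(k−1))·(1 − sum of item variances/σ²_T) = (3/2)·(1 − 3.98/5.20) = 0.35

α = 0.35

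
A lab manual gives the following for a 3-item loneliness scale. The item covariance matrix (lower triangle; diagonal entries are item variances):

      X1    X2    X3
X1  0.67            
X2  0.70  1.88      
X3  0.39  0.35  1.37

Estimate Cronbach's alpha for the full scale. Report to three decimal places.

Cronbach's alpha = 0.635

Σσ²ᵢ = 0.67 + 1.88 + 1.37 = 3.92
Sum of off-diagonal covariances = 1.44
Var(T) = 3.92 + 2 × 1.44 = 6.80
α = (k/(k−1))·(1 − Σσ²ᵢ/Var(T)) = (3/2)·(1 − 3.92/6.80) = 0.635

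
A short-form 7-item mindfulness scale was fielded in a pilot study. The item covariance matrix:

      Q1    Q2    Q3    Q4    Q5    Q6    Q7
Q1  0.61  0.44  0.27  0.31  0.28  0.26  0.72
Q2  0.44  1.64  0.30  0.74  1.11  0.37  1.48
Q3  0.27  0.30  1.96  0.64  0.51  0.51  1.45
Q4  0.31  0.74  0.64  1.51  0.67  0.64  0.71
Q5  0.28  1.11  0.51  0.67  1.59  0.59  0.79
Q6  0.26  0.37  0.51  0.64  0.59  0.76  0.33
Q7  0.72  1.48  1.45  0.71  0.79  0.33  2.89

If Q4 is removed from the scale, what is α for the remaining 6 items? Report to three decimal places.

α = 0.799

Remaining items: Q1, Q2, Q3, Q5, Q6, Q7 (k = 6).
ΣVar(i) = 0.61 + 1.64 + 1.96 + 1.59 + 0.76 + 2.89 = 9.45
total variance = 9.45 + 2 × 9.41 = 28.27
α (item deleted) = (6/5)·(1 − 9.45/28.27) = 0.799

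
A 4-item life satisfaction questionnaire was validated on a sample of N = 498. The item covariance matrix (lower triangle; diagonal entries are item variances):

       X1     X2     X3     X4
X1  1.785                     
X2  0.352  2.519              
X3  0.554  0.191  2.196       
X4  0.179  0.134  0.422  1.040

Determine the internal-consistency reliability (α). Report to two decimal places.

Σσ²ᵢ = 1.785 + 2.519 + 2.196 + 1.040 = 7.540
Sum of off-diagonal covariances = 1.832
σ²_T = 7.540 + 2 × 1.832 = 11.204
α = (k/(k−1))·(1 − Σσ²ᵢ/σ²_T) = (4/3)·(1 − 7.540/11.204) = 0.44

α = 0.44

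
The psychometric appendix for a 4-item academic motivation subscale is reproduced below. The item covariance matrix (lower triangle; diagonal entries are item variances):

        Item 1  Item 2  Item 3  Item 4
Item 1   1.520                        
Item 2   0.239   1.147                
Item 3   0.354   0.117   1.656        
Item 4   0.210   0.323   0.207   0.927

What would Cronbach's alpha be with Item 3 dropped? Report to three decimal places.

α = 0.451

Remaining items: Item 1, Item 2, Item 4 (k = 3).
ΣVar(i) = 1.520 + 1.147 + 0.927 = 3.594
σ²_total = 3.594 + 2 × 0.772 = 5.138
α (item deleted) = (3/2)·(1 − 3.594/5.138) = 0.451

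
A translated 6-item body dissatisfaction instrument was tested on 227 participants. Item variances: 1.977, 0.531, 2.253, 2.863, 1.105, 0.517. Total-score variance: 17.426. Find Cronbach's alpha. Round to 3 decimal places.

ΣVar(i) = 1.977 + 0.531 + 2.253 + 2.863 + 1.105 + 0.517 = 9.246
α = (k/(k−1))·(1 − ΣVar(i)/σ²_T) = (6/5)·(1 − 9.246/17.426) = 0.563

Cronbach's alpha = 0.563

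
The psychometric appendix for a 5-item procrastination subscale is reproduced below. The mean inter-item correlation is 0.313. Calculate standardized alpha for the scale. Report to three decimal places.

Standardized α = k·r̄ / (1 + (k−1)·r̄) = 5 × 0.313 / (1 + 4 × 0.313)
  = 1.5650 / 2.2520 = 0.695

α = 0.695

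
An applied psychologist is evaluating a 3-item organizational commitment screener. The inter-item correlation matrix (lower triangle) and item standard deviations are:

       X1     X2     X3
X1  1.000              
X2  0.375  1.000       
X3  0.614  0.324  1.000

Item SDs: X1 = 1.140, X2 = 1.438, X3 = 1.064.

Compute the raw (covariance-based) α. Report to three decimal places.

α = 0.678

Σσ²ᵢ = 1.140² + 1.438² + 1.064² = 4.4995
Covariances σ_ij = r_ij · s_i · s_j:
  σ(X1,X2) = 0.375 × 1.140 × 1.438 = 0.6147
  σ(X1,X3) = 0.614 × 1.140 × 1.064 = 0.7448
  σ(X2,X3) = 0.324 × 1.438 × 1.064 = 0.4957
σ²_T = Σσ²ᵢ + 2·Σσ_ij = 4.4995 + 2 × 1.8552 = 8.2099
α = (3/2)·(1 − 4.4995/8.2099) = 0.678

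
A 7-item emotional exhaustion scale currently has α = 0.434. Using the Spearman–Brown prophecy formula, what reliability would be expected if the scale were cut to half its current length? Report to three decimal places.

Length factor m = 1/2
α' = m·α / (1 − (1−m)·α)
   = 1/2 × 0.434 / (1 − (1 − 1/2) × 0.434)
   = 0.2170 / 0.7830 = 0.277

predicted reliability = 0.277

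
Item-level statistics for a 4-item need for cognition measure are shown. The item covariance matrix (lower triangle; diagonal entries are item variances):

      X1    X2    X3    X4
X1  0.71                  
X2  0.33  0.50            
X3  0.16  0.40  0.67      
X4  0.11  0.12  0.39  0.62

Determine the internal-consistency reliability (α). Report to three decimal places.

Σσᵢ² = 0.71 + 0.50 + 0.67 + 0.62 = 2.50
Sum of off-diagonal covariances = 1.51
total variance = 2.50 + 2 × 1.51 = 5.52
α = (k/(k−1))·(1 − Σσᵢ²/total variance) = (4/3)·(1 − 2.50/5.52) = 0.729

α = 0.729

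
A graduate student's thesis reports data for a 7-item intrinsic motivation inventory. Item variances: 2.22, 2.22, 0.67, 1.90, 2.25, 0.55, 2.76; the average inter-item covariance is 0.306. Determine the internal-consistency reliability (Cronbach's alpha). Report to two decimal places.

sum of item variances = 2.22 + 2.22 + 0.67 + 1.90 + 2.25 + 0.55 + 2.76 = 12.57
Sum of the 21 distinct covariances = 21 × 0.306 = 6.426
Var(T) = sum of item variances + 2·Σcov = 12.57 + 2 × 6.426 = 25.422
α = (7/6)·(1 − 12.57/25.422) = 0.59

Cronbach's alpha = 0.59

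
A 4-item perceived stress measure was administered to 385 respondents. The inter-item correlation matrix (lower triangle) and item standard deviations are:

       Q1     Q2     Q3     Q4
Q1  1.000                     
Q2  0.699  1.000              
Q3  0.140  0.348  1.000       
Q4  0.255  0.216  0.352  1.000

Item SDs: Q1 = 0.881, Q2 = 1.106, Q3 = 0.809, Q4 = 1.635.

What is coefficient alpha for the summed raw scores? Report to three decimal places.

Σσ²ᵢ = 0.881² + 1.106² + 0.809² + 1.635² = 5.3271
Covariances σ_ij = r_ij · s_i · s_j:
  σ(Q1,Q2) = 0.699 × 0.881 × 1.106 = 0.6811
  σ(Q1,Q3) = 0.140 × 0.881 × 0.809 = 0.0998
  σ(Q1,Q4) = 0.255 × 0.881 × 1.635 = 0.3673
  σ(Q2,Q3) = 0.348 × 1.106 × 0.809 = 0.3114
  σ(Q2,Q4) = 0.216 × 1.106 × 1.635 = 0.3906
  σ(Q3,Q4) = 0.352 × 0.809 × 1.635 = 0.4656
σ²_T = Σσ²ᵢ + 2·Σσ_ij = 5.3271 + 2 × 2.3158 = 9.9587
α = (4/3)·(1 − 5.3271/9.9587) = 0.620

α = 0.620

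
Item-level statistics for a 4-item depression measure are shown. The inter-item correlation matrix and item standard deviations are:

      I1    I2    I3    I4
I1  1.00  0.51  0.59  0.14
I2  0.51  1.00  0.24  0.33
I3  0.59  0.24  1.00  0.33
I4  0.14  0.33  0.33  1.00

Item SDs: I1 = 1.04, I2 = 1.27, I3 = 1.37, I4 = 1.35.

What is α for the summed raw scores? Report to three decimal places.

Σσ²ᵢ = 1.04² + 1.27² + 1.37² + 1.35² = 6.3939
Covariances σ_ij = r_ij · s_i · s_j:
  σ(I1,I2) = 0.51 × 1.04 × 1.27 = 0.6736
  σ(I1,I3) = 0.59 × 1.04 × 1.37 = 0.8406
  σ(I1,I4) = 0.14 × 1.04 × 1.35 = 0.1966
  σ(I2,I3) = 0.24 × 1.27 × 1.37 = 0.4176
  σ(I2,I4) = 0.33 × 1.27 × 1.35 = 0.5658
  σ(I3,I4) = 0.33 × 1.37 × 1.35 = 0.6103
σ²_T = Σσ²ᵢ + 2·Σσ_ij = 6.3939 + 2 × 3.3045 = 13.0029
α = (4/3)·(1 − 6.3939/13.0029) = 0.678

α = 0.678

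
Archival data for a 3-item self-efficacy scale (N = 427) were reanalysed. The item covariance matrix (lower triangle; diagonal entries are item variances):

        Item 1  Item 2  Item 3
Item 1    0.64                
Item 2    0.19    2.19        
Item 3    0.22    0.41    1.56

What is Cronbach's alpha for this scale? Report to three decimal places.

ΣVar(i) = 0.64 + 2.19 + 1.56 = 4.39
Sum of the distinct covariances = 0.82
Var(T) = 4.39 + 2 × 0.82 = 6.03
α = (k/(k−1))·(1 − ΣVar(i)/Var(T)) = (3/2)·(1 − 4.39/6.03) = 0.408

α = 0.408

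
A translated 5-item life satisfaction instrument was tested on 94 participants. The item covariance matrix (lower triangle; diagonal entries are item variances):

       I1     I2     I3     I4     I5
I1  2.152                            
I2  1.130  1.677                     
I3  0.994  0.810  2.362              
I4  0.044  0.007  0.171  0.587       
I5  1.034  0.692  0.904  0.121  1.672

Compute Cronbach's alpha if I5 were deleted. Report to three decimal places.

α = 0.643

Remaining items: I1, I2, I3, I4 (k = 4).
ΣVar(i) = 2.152 + 1.677 + 2.362 + 0.587 = 6.778
σ²_total = 6.778 + 2 × 3.156 = 13.090
α (item deleted) = (4/3)·(1 − 6.778/13.090) = 0.643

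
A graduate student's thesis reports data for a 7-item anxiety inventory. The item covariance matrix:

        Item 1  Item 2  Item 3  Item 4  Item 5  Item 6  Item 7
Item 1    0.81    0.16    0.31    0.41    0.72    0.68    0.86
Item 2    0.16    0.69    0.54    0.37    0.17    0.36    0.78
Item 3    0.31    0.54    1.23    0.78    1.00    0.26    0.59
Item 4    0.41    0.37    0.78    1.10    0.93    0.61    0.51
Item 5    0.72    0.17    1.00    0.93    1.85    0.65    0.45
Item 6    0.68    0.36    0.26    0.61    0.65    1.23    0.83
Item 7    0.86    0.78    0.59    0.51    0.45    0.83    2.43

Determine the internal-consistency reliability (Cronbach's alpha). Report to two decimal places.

α = 0.84

ΣVar(i) = 0.81 + 0.69 + 1.23 + 1.10 + 1.85 + 1.23 + 2.43 = 9.34
Sum of the distinct covariances = 11.97
σ²_total = 9.34 + 2 × 11.97 = 33.28
α = (k/(k−1))·(1 − ΣVar(i)/σ²_total) = (7/6)·(1 − 9.34/33.28) = 0.84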